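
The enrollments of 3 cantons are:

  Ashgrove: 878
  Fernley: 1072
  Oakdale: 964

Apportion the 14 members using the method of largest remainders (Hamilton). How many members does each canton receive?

Ashgrove 4; Fernley 5; Oakdale 5

Standard divisor: 2914 ÷ 14 ≈ 208.143.
Standard quotas: Ashgrove 4.218, Fernley 5.150, Oakdale 4.631.
Lower quotas: Ashgrove 4, Fernley 5, Oakdale 4 (sum 13, leaving 1 seat).
Remainders in descending order: Oakdale 0.631, Ashgrove 0.218, Fernley 0.150.
The surplus seat goes to Oakdale.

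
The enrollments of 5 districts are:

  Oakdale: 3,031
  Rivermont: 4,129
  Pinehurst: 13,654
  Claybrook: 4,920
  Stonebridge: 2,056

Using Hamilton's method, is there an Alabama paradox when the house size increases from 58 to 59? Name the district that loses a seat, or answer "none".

At 58 seats: Oakdale 6, Rivermont 9, Pinehurst 29, Claybrook 10, Stonebridge 4.
At 59 seats: Oakdale 6, Rivermont 9, Pinehurst 29, Claybrook 11, Stonebridge 4.
No district's allocation decreased.

none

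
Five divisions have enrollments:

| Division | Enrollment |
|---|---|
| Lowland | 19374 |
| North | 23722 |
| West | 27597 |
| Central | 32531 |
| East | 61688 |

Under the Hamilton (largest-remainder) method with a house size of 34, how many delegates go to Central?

Standard divisor: 164912 ÷ 34 ≈ 4850.353.
Standard quotas: Lowland 3.9943, North 4.8908, West 5.6897, Central 6.7069, East 12.7182.
Lower quotas: Lowland 3, North 4, West 5, Central 6, East 12 (sum 30, leaving 4 seats).
Remainders in descending order: Lowland 0.9943, North 0.8908, East 0.7182, Central 0.7069, West 0.6897.
Largest remainders: Lowland, North, East, Central receive the extra seats.
Central receives 7.

7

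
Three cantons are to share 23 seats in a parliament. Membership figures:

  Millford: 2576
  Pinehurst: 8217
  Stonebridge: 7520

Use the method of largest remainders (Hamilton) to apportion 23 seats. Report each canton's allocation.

Millford: 3; Pinehurst: 10; Stonebridge: 10

Standard divisor: 18313 ÷ 23 ≈ 796.217.
Standard quotas: Millford 3.2353, Pinehurst 10.3200, Stonebridge 9.4447.
Lower quotas: Millford 3, Pinehurst 10, Stonebridge 9 (sum 22, leaving 1 seat).
Remainders in descending order: Stonebridge 0.4447, Pinehurst 0.3200, Millford 0.2353.
The surplus seat goes to Stonebridge.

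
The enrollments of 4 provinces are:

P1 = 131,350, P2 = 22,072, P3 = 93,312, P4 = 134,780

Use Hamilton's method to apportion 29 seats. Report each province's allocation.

Total 381514; standard divisor 381514/29 ≈ 13155.655.
Standard quotas: P1 9.9843, P2 1.6778, P3 7.0929, P4 10.2450.
Lower quotas: P1 9, P2 1, P3 7, P4 10 (sum 27, leaving 2 seats).
Remainders in descending order: P1 0.9843, P2 0.6778, P4 0.2450, P3 0.0929.
The surplus seats go to P1, P2.

P1 10, P2 2, P3 7, P4 10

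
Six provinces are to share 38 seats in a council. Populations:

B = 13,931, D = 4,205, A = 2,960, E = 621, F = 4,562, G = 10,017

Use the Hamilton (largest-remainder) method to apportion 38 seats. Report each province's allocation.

Total 36296; standard divisor 36296/38 ≈ 955.158.
Standard quotas: B 14.5850, D 4.4024, A 3.0990, E 0.6502, F 4.7762, G 10.4873.
Lower quotas: B 14, D 4, A 3, E 0, F 4, G 10 (sum 35, leaving 3 seats).
Remainders in descending order: F 0.7762, E 0.6502, B 0.5850, G 0.4873, D 0.4024, A 0.0990.
The surplus seats go to F, E, B.

B 15, D 4, A 3, E 1, F 5, G 10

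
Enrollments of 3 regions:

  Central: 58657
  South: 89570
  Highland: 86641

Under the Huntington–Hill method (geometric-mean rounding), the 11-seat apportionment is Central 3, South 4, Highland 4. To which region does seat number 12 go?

South

Priority for the next seat is population ÷ (√(s·(s+1))).
Priorities: Central 16932.817, South 20028.461, Highland 19373.517.
Highest priority: South.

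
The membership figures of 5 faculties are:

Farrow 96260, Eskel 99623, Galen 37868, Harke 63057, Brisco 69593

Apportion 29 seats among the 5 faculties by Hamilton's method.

The standard divisor is 366401/29 ≈ 12634.517.
Standard quotas: Farrow 7.6188, Eskel 7.8850, Galen 2.9972, Harke 4.9909, Brisco 5.5082.
Lower quotas: Farrow 7, Eskel 7, Galen 2, Harke 4, Brisco 5 (sum 25, leaving 4 seats).
Remainders in descending order: Galen 0.9972, Harke 0.9909, Eskel 0.8850, Farrow 0.6188, Brisco 0.5082.
Largest remainders: Galen, Harke, Eskel, Farrow receive the extra seats.

Farrow: 8, Eskel: 8, Galen: 3, Harke: 5, Brisco: 5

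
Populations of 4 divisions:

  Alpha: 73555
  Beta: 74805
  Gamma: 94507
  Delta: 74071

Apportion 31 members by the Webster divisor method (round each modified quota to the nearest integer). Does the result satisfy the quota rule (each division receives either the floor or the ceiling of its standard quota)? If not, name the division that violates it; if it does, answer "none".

none

Standard quotas: Alpha 7.194, Beta 7.317, Gamma 9.244, Delta 7.245.
Webster allocation: Alpha 7, Beta 8, Gamma 9, Delta 7.
Every allocation lies between the lower and upper quota.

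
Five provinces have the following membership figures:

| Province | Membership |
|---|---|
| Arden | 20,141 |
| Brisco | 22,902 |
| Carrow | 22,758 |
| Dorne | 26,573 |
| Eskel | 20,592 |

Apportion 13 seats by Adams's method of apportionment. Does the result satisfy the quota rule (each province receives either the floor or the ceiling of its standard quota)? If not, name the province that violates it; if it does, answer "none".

none

Standard quotas: Arden 2.318, Brisco 2.636, Carrow 2.619, Dorne 3.058, Eskel 2.370.
Adams allocation: Arden 2, Brisco 3, Carrow 3, Dorne 3, Eskel 2.
Every allocation lies between the lower and upper quota.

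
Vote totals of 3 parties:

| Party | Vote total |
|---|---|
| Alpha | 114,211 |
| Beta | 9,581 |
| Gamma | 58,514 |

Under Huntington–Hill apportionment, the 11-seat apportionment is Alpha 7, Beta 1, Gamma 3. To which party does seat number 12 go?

Priority for the next seat is population ÷ (√(s·(s+1))).
Priorities: Alpha 15262.087, Beta 6774.790, Gamma 16891.537.
Highest priority: Gamma.

Gamma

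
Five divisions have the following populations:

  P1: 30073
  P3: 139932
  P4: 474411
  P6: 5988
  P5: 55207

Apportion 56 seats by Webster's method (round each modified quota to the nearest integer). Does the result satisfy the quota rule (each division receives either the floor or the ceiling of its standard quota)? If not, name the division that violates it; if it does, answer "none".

Standard quotas: P1 2.387, P3 11.106, P4 37.651, P6 0.475, P5 4.381.
Webster allocation: P1 2, P3 11, P4 39, P6 0, P5 4.
P4 has quota 37.651 (lower 37, upper 38) but receives 39 — outside the quota interval.

P4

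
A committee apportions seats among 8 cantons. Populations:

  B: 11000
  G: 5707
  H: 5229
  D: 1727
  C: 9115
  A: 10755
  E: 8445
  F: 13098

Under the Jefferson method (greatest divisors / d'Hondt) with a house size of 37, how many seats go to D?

1

Standard divisor 65076/37 ≈ 1758.811; standard quotas: B 6.254, G 3.245, H 2.973, D 0.982, C 5.182, A 6.115, E 4.802, F 7.447.
Rounding down gives 6, 3, 2, 0, 5, 6, 4, 7 = 33 seats, so the divisor must be adjusted.
With modified divisor 1600: modified quotas B 6.875, G 3.567, H 3.268, D 1.079, C 5.697, A 6.722, E 5.278, F 8.186.
Rounding down: B 6, G 3, H 3, D 1, C 5, A 6, E 5, F 8 (total 37).
D receives 1.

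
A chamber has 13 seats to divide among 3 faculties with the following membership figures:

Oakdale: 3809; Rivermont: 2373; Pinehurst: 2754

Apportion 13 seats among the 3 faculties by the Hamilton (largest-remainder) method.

Oakdale 6, Rivermont 3, Pinehurst 4

Total 8936; standard divisor 8936/13 ≈ 687.385.
Standard quotas: Oakdale 5.541, Rivermont 3.452, Pinehurst 4.006.
Lower quotas: Oakdale 5, Rivermont 3, Pinehurst 4 (sum 12, leaving 1 seat).
Remainders in descending order: Oakdale 0.541, Rivermont 0.452, Pinehurst 0.006.
The surplus seat goes to Oakdale.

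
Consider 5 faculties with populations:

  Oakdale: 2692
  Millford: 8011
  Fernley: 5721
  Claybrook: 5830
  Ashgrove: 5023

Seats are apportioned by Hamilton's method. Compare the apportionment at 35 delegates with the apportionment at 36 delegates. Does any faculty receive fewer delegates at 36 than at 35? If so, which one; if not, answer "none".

Oakdale

At 35 seats: Oakdale 4, Millford 10, Fernley 7, Claybrook 8, Ashgrove 6.
At 36 seats: Oakdale 3, Millford 11, Fernley 7, Claybrook 8, Ashgrove 7.
Oakdale drops from 4 to 3.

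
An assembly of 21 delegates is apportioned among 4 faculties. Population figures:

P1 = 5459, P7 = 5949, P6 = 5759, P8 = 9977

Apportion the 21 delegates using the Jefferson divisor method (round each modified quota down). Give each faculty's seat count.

P1: 4; P7: 5; P6: 4; P8: 8

Standard divisor 27144/21 ≈ 1292.571; standard quotas: P1 4.223, P7 4.602, P6 4.455, P8 7.719.
Rounding down gives 4, 4, 4, 7 = 19 seats, so the divisor must be adjusted.
With modified divisor 1170: modified quotas P1 4.666, P7 5.085, P6 4.922, P8 8.527.
Rounding down: P1 4, P7 5, P6 4, P8 8 (total 21).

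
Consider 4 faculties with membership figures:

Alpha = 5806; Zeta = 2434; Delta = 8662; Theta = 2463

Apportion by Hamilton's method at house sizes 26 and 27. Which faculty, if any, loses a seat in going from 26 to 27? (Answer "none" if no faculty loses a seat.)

none

At 26 seats: Alpha 8, Zeta 3, Delta 12, Theta 3.
At 27 seats: Alpha 8, Zeta 3, Delta 12, Theta 4.
No faculty's allocation decreased.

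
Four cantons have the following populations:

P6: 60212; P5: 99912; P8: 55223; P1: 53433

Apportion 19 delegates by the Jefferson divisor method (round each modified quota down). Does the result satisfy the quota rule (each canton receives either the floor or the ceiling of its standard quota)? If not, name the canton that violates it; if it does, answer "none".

Standard quotas: P6 4.256, P5 7.063, P8 3.904, P1 3.777.
Jefferson allocation: P6 4, P5 7, P8 4, P1 4.
Every allocation lies between the lower and upper quota.

none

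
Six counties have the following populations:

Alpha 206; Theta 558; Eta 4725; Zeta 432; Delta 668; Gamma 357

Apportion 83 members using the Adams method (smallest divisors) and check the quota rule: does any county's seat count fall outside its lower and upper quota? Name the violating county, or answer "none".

Standard quotas: Alpha 2.462, Theta 6.668, Eta 56.461, Zeta 5.162, Delta 7.982, Gamma 4.266.
Adams allocation: Alpha 3, Theta 7, Eta 55, Zeta 5, Delta 8, Gamma 5.
Eta has quota 56.461 (lower 56, upper 57) but receives 55 — outside the quota interval.

Eta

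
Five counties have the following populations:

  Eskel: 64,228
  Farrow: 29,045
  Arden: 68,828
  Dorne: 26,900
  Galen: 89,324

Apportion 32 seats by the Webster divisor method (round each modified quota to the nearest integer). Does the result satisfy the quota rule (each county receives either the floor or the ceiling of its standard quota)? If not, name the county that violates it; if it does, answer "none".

none

Standard quotas: Eskel 7.385, Farrow 3.339, Arden 7.913, Dorne 3.093, Galen 10.270.
Webster allocation: Eskel 8, Farrow 3, Arden 8, Dorne 3, Galen 10.
Every allocation lies between the lower and upper quota.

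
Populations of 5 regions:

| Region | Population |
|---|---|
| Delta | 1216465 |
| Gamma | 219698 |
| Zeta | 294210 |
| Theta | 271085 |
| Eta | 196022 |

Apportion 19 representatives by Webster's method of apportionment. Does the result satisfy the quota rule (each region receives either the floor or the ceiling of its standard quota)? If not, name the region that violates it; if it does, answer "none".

none

Standard quotas: Delta 10.518, Gamma 1.900, Zeta 2.544, Theta 2.344, Eta 1.695.
Webster allocation: Delta 10, Gamma 2, Zeta 3, Theta 2, Eta 2.
Every allocation lies between the lower and upper quota.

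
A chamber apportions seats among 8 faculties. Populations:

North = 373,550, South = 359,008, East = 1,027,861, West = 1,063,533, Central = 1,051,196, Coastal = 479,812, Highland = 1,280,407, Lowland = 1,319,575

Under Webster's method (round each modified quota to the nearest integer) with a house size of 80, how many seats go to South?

Standard divisor 6954942/80 ≈ 86936.775; standard quotas: North 4.297, South 4.130, East 11.823, West 12.233, Central 12.091, Coastal 5.519, Highland 14.728, Lowland 15.179.
Rounding to the nearest integer gives North 4, South 4, East 12, West 12, Central 12, Coastal 6, Highland 15, Lowland 15 — total 80, matching the house size, so no adjustment is needed.
South receives 4.

4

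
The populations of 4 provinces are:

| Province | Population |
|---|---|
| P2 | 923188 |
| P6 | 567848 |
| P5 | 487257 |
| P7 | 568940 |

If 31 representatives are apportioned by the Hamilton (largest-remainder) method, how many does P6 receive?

7

Total 2547233; standard divisor 2547233/31 ≈ 82168.806.
Standard quotas: P2 11.2353, P6 6.9107, P5 5.9300, P7 6.9240.
Lower quotas: P2 11, P6 6, P5 5, P7 6 (sum 28, leaving 3 seats).
Remainders in descending order: P5 0.9300, P7 0.9240, P6 0.9107, P2 0.2353.
The surplus seats go to P5, P7, P6.
P6 receives 7.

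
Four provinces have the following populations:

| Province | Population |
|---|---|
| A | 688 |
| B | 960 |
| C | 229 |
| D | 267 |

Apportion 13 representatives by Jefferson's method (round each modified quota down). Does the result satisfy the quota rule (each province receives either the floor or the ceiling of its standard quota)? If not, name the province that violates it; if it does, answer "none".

Standard quotas: A 4.172, B 5.821, C 1.389, D 1.619.
Jefferson allocation: A 5, B 6, C 1, D 1.
Every allocation lies between the lower and upper quota.

none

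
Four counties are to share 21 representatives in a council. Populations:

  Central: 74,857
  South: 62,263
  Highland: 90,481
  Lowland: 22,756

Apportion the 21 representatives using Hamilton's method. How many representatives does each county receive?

Central 6, South 5, Highland 8, Lowland 2

Standard divisor: 250357 ÷ 21 ≈ 11921.762.
Standard quotas: Central 6.2790, South 5.2226, Highland 7.5896, Lowland 1.9088.
Lower quotas: Central 6, South 5, Highland 7, Lowland 1 (sum 19, leaving 2 seats).
Remainders in descending order: Lowland 0.9088, Highland 0.5896, Central 0.2790, South 0.2226.
Largest remainders: Lowland, Highland receive the extra seats.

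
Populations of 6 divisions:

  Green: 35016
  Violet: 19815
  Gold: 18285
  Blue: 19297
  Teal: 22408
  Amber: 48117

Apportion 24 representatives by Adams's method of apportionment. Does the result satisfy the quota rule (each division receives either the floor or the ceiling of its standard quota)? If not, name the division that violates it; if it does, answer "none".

none

Standard quotas: Green 5.158, Violet 2.919, Gold 2.693, Blue 2.842, Teal 3.301, Amber 7.087.
Adams allocation: Green 5, Violet 3, Gold 3, Blue 3, Teal 3, Amber 7.
Every allocation lies between the lower and upper quota.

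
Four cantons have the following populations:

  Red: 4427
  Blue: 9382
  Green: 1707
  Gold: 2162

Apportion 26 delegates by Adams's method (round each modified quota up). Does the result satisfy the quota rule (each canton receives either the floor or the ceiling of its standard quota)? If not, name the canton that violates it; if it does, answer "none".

Standard quotas: Red 6.511, Blue 13.799, Green 2.511, Gold 3.180.
Adams allocation: Red 7, Blue 13, Green 3, Gold 3.
Every allocation lies between the lower and upper quota.

none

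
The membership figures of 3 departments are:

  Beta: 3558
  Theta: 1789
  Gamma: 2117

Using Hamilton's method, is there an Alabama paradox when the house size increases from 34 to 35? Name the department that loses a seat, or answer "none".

none

At 34 seats: Beta 16, Theta 8, Gamma 10.
At 35 seats: Beta 17, Theta 8, Gamma 10.
No department's allocation decreased.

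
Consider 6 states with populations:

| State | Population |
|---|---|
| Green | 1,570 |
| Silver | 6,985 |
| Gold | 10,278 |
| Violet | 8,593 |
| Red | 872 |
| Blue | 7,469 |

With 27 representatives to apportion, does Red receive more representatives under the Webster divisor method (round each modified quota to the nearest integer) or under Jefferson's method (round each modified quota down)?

Webster: Green 1, Silver 5, Gold 8, Violet 6, Red 1, Blue 6.
Jefferson: Green 1, Silver 5, Gold 8, Violet 7, Red 0, Blue 6.
Red gets 1 under Webster and 0 under Jefferson.

Webster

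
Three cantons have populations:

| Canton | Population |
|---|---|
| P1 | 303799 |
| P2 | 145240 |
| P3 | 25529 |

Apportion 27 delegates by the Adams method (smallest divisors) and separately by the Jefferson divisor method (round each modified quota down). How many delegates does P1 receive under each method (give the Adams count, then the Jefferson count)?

Adams: P1 17, P2 8, P3 2.
Jefferson: P1 18, P2 8, P3 1.
P1 gets 17 under Adams and 18 under Jefferson.

17 and 18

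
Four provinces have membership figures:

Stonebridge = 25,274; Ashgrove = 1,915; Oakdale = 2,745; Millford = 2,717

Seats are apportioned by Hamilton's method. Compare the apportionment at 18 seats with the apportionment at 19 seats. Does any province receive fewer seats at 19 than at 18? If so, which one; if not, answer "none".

At 18 seats: Stonebridge 14, Ashgrove 1, Oakdale 2, Millford 1.
At 19 seats: Stonebridge 15, Ashgrove 1, Oakdale 2, Millford 1.
No province's allocation decreased.

none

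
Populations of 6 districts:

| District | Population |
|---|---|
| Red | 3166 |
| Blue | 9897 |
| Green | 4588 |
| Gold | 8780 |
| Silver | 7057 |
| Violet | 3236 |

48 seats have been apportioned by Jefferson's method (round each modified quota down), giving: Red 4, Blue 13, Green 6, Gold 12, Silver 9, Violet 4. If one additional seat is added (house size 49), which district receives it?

Blue

Priority for the next seat is population ÷ (current seats + 1).
Priorities: Red 633.200, Blue 706.929, Green 655.429, Gold 675.385, Silver 705.700, Violet 647.200.
Highest priority: Blue.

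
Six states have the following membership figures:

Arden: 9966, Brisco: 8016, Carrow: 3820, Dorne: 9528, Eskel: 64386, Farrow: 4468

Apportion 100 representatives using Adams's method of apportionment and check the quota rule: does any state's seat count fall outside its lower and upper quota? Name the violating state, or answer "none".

Eskel

Standard quotas: Arden 9.948, Brisco 8.001, Carrow 3.813, Dorne 9.511, Eskel 64.268, Farrow 4.460.
Adams allocation: Arden 10, Brisco 8, Carrow 4, Dorne 10, Eskel 63, Farrow 5.
Eskel has quota 64.268 (lower 64, upper 65) but receives 63 — outside the quota interval.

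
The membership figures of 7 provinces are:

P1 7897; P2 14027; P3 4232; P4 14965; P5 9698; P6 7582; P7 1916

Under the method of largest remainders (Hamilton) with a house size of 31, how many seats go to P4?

Total 60317; standard divisor 60317/31 ≈ 1945.71.
Standard quotas: P1 4.0587, P2 7.2092, P3 2.1750, P4 7.6913, P5 4.9843, P6 3.8968, P7 0.9847.
Lower quotas: P1 4, P2 7, P3 2, P4 7, P5 4, P6 3, P7 0 (sum 27, leaving 4 seats).
Remainders in descending order: P7 0.9847, P5 0.9843, P6 0.8968, P4 0.6913, P2 0.2092, P3 0.1750, P1 0.0587.
The surplus seats go to P7, P5, P6, P4.
P4 receives 8.

8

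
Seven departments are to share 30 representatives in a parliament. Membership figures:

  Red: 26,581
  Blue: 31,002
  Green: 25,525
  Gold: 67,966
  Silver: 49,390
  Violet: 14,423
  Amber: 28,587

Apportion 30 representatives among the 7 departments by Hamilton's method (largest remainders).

Red 3; Blue 4; Green 3; Gold 8; Silver 6; Violet 2; Amber 4

Total 243474; standard divisor 243474/30 ≈ 8115.8.
Standard quotas: Red 3.2752, Blue 3.8200, Green 3.1451, Gold 8.3745, Silver 6.0857, Violet 1.7772, Amber 3.5224.
Lower quotas: Red 3, Blue 3, Green 3, Gold 8, Silver 6, Violet 1, Amber 3 (sum 27, leaving 3 seats).
Remainders in descending order: Blue 0.8200, Violet 0.7772, Amber 0.5224, Gold 0.3745, Red 0.2752, Green 0.1451, Silver 0.0857.
The surplus seats go to Blue, Violet, Amber.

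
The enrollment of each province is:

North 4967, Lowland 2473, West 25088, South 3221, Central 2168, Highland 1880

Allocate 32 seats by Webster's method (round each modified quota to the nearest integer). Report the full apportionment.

Standard divisor 39797/32 ≈ 1243.656; standard quotas: North 3.994, Lowland 1.988, West 20.173, South 2.590, Central 1.743, Highland 1.512.
Rounding to the nearest integer gives 4, 2, 20, 3, 2, 2 = 33 seats, so the divisor must be adjusted.
With modified divisor 1276.59: modified quotas North 3.891, Lowland 1.937, West 19.652, South 2.523, Central 1.698, Highland 1.473.
Rounding to the nearest integer: North 4, Lowland 2, West 20, South 3, Central 2, Highland 1 (total 32).

North 4; Lowland 2; West 20; South 3; Central 2; Highland 1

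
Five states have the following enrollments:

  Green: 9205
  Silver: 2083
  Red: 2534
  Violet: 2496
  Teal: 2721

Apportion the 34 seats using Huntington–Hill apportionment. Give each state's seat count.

With divisor 562: modified quotas Green 16.379, Silver 3.706, Red 4.509, Violet 4.441, Teal 4.842.
Geometric-mean thresholds: Green √(16·17)=16.492, Silver √(3·4)=3.464, Red √(4·5)=4.472, Violet √(4·5)=4.472, Teal √(4·5)=4.472.
Each quota rounded against its threshold gives Green 16, Silver 4, Red 5, Violet 4, Teal 5 (total 34).

Green: 16, Silver: 4, Red: 5, Violet: 4, Teal: 5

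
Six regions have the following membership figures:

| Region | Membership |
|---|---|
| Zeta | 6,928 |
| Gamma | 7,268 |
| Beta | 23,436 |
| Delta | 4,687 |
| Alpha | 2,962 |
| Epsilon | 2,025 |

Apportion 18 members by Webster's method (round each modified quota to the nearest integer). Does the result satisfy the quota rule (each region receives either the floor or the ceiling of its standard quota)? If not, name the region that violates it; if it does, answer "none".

none

Standard quotas: Zeta 2.636, Gamma 2.765, Beta 8.917, Delta 1.783, Alpha 1.127, Epsilon 0.771.
Webster allocation: Zeta 3, Gamma 3, Beta 8, Delta 2, Alpha 1, Epsilon 1.
Every allocation lies between the lower and upper quota.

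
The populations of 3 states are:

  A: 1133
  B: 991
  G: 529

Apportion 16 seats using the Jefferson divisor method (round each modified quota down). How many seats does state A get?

Standard divisor 2653/16 ≈ 165.812; standard quotas: A 6.833, B 5.977, G 3.190.
Rounding down gives 6, 5, 3 = 14 seats, so the divisor must be adjusted.
With modified divisor 150: modified quotas A 7.553, B 6.607, G 3.527.
Rounding down: A 7, B 6, G 3 (total 16).
A receives 7.

7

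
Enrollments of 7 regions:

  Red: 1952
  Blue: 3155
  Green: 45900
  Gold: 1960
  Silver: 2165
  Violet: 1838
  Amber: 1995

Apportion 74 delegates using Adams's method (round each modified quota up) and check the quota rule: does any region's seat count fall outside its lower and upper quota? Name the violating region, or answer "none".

Standard quotas: Red 2.450, Blue 3.959, Green 57.604, Gold 2.460, Silver 2.717, Violet 2.307, Amber 2.504.
Adams allocation: Red 3, Blue 4, Green 55, Gold 3, Silver 3, Violet 3, Amber 3.
Green has quota 57.604 (lower 57, upper 58) but receives 55 — outside the quota interval.

Green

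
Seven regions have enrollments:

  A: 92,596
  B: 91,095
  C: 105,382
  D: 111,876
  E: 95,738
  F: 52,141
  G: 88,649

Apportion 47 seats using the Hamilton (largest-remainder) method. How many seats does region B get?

7

The standard divisor is 637477/47 ≈ 13563.34.
Standard quotas: A 6.8269, B 6.7163, C 7.7696, D 8.2484, E 7.0586, F 3.8443, G 6.5359.
Lower quotas: A 6, B 6, C 7, D 8, E 7, F 3, G 6 (sum 43, leaving 4 seats).
Remainders in descending order: F 0.8443, A 0.8269, C 0.7696, B 0.7163, G 0.5359, D 0.2484, E 0.0586.
The surplus seats go to F, A, C, B.
B receives 7.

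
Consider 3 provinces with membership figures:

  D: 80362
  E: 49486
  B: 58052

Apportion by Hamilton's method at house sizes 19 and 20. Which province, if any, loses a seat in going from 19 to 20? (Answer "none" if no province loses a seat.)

none

At 19 seats: D 8, E 5, B 6.
At 20 seats: D 9, E 5, B 6.
No province's allocation decreased.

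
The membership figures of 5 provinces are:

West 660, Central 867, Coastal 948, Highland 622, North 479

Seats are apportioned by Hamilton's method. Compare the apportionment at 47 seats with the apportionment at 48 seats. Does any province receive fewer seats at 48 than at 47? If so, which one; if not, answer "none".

At 47 seats: West 9, Central 11, Coastal 13, Highland 8, North 6.
At 48 seats: West 9, Central 12, Coastal 13, Highland 8, North 6.
No province's allocation decreased.

none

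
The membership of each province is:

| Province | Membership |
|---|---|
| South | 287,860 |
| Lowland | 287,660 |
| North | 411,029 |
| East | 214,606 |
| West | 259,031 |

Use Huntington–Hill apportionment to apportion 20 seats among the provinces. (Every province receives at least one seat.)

With divisor 74910: modified quotas South 3.843, Lowland 3.840, North 5.487, East 2.865, West 3.458.
Geometric-mean thresholds: South √(3·4)=3.464, Lowland √(3·4)=3.464, North √(5·6)=5.477, East √(2·3)=2.449, West √(3·4)=3.464.
Each quota rounded against its threshold gives South 4, Lowland 4, North 6, East 3, West 3 (total 20).

South 4; Lowland 4; North 6; East 3; West 3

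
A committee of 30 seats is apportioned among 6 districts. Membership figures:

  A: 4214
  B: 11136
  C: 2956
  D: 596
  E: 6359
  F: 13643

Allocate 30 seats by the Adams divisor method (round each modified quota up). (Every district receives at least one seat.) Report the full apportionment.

A: 3, B: 8, C: 3, D: 1, E: 5, F: 10

Standard divisor 38904/30 ≈ 1296.8; standard quotas: A 3.250, B 8.587, C 2.279, D 0.460, E 4.904, F 10.521.
Rounding up gives 4, 9, 3, 1, 5, 11 = 33 seats, so the divisor must be adjusted.
With modified divisor 1440: modified quotas A 2.926, B 7.733, C 2.053, D 0.414, E 4.416, F 9.474.
Rounding up: A 3, B 8, C 3, D 1, E 5, F 10 (total 30).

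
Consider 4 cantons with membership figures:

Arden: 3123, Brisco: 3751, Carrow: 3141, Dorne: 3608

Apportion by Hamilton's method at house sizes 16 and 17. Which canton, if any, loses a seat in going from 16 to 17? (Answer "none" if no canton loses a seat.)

At 16 seats: Arden 4, Brisco 4, Carrow 4, Dorne 4.
At 17 seats: Arden 4, Brisco 5, Carrow 4, Dorne 4.
No canton's allocation decreased.

none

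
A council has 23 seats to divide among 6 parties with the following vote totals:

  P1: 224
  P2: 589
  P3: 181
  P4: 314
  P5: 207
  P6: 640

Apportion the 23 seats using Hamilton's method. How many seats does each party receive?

The standard divisor is 2155/23 ≈ 93.696.
Standard quotas: P1 2.391, P2 6.286, P3 1.932, P4 3.351, P5 2.209, P6 6.831.
Lower quotas: P1 2, P2 6, P3 1, P4 3, P5 2, P6 6 (sum 20, leaving 3 seats).
Remainders in descending order: P3 0.932, P6 0.831, P1 0.391, P4 0.351, P2 0.286, P5 0.209.
Largest remainders: P3, P6, P1 receive the extra seats.

P1=3; P2=6; P3=2; P4=3; P5=2; P6=7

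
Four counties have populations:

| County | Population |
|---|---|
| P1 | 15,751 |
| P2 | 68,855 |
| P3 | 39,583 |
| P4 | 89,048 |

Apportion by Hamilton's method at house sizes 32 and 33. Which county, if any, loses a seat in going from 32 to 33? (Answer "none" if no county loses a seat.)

P1

At 32 seats: P1 3, P2 10, P3 6, P4 13.
At 33 seats: P1 2, P2 11, P3 6, P4 14.
P1 drops from 3 to 2.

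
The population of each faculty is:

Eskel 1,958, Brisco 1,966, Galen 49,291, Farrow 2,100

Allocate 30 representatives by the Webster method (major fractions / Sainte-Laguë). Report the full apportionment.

Standard divisor 55315/30 ≈ 1843.833; standard quotas: Eskel 1.062, Brisco 1.066, Galen 26.733, Farrow 1.139.
Rounding to the nearest integer gives Eskel 1, Brisco 1, Galen 27, Farrow 1 — total 30, matching the house size, so no adjustment is needed.

Eskel: 1, Brisco: 1, Galen: 27, Farrow: 1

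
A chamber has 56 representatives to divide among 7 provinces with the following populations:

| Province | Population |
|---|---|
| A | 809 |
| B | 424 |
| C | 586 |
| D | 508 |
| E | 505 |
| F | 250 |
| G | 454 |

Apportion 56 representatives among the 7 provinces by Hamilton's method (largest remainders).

A=13, B=7, C=9, D=8, E=8, F=4, G=7

The standard divisor is 3536/56 ≈ 63.143.
Standard quotas: A 12.812, B 6.715, C 9.281, D 8.045, E 7.998, F 3.959, G 7.190.
Lower quotas: A 12, B 6, C 9, D 8, E 7, F 3, G 7 (sum 52, leaving 4 seats).
Remainders in descending order: E 0.998, F 0.959, A 0.812, B 0.715, C 0.281, G 0.190, D 0.045.
Largest remainders: E, F, A, B receive the extra seats.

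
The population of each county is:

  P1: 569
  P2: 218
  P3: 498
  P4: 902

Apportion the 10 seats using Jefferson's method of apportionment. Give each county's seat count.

Standard divisor 2187/10 ≈ 218.7; standard quotas: P1 2.602, P2 0.997, P3 2.277, P4 4.124.
Rounding down gives 2, 0, 2, 4 = 8 seats, so the divisor must be adjusted.
With modified divisor 185: modified quotas P1 3.076, P2 1.178, P3 2.692, P4 4.876.
Rounding down: P1 3, P2 1, P3 2, P4 4 (total 10).

P1 3; P2 1; P3 2; P4 4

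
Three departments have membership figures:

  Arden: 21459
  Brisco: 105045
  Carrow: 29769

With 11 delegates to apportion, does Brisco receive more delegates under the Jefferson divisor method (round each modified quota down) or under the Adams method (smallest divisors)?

Jefferson: Arden 1, Brisco 8, Carrow 2.
Adams: Arden 2, Brisco 7, Carrow 2.
Brisco gets 8 under Jefferson and 7 under Adams.

Jefferson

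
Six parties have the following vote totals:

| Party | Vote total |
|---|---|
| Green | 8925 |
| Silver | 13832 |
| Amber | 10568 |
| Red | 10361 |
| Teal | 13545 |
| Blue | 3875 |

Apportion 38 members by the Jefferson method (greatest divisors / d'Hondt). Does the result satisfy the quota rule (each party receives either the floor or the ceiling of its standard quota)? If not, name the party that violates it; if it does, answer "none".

none

Standard quotas: Green 5.550, Silver 8.602, Amber 6.572, Red 6.443, Teal 8.423, Blue 2.410.
Jefferson allocation: Green 5, Silver 9, Amber 7, Red 6, Teal 9, Blue 2.
Every allocation lies between the lower and upper quota.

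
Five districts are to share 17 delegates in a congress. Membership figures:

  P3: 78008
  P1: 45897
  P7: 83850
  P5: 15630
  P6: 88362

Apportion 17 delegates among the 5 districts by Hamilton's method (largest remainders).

Standard divisor: 311747 ÷ 17 ≈ 18338.059.
Standard quotas: P3 4.2539, P1 2.5028, P7 4.5725, P5 0.8523, P6 4.8185.
Lower quotas: P3 4, P1 2, P7 4, P5 0, P6 4 (sum 14, leaving 3 seats).
Remainders in descending order: P5 0.8523, P6 0.8185, P7 0.5725, P1 0.5028, P3 0.2539.
Largest remainders: P5, P6, P7 receive the extra seats.

P3: 4, P1: 2, P7: 5, P5: 1, P6: 5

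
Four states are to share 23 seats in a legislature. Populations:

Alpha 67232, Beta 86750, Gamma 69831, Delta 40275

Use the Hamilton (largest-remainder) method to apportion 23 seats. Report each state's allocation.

Total 264088; standard divisor 264088/23 ≈ 11482.087.
Standard quotas: Alpha 5.8554, Beta 7.5552, Gamma 6.0817, Delta 3.5076.
Lower quotas: Alpha 5, Beta 7, Gamma 6, Delta 3 (sum 21, leaving 2 seats).
Remainders in descending order: Alpha 0.8554, Beta 0.5552, Delta 0.5076, Gamma 0.0817.
The surplus seats go to Alpha, Beta.

Alpha: 6, Beta: 8, Gamma: 6, Delta: 3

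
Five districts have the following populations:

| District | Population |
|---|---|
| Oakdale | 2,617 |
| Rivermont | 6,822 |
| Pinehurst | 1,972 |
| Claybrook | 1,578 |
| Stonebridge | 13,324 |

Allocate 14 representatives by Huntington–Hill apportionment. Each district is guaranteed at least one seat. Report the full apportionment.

With divisor 1910: modified quotas Oakdale 1.370, Rivermont 3.572, Pinehurst 1.032, Claybrook 0.826, Stonebridge 6.976.
Geometric-mean thresholds: Oakdale √(1·2)=1.414, Rivermont √(3·4)=3.464, Pinehurst √(1·2)=1.414, Claybrook (min 1), Stonebridge √(6·7)=6.481.
Each quota rounded against its threshold gives Oakdale 1, Rivermont 4, Pinehurst 1, Claybrook 1, Stonebridge 7 (total 14).

Oakdale 1, Rivermont 4, Pinehurst 1, Claybrook 1, Stonebridge 7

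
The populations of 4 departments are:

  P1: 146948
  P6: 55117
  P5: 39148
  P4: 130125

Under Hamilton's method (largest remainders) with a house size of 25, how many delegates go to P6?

4

Standard divisor: 371338 ÷ 25 ≈ 14853.52.
Standard quotas: P1 9.8931, P6 3.7107, P5 2.6356, P4 8.7605.
Lower quotas: P1 9, P6 3, P5 2, P4 8 (sum 22, leaving 3 seats).
Remainders in descending order: P1 0.8931, P4 0.7605, P6 0.7107, P5 0.6356.
Largest remainders: P1, P4, P6 receive the extra seats.
P6 receives 4.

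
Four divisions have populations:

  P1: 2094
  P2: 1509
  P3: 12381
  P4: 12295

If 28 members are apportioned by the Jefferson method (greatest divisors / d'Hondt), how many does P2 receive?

Standard divisor 28279/28 ≈ 1009.964; standard quotas: P1 2.073, P2 1.494, P3 12.259, P4 12.174.
Rounding down gives 2, 1, 12, 12 = 27 seats, so the divisor must be adjusted.
With modified divisor 950: modified quotas P1 2.204, P2 1.588, P3 13.033, P4 12.942.
Rounding down: P1 2, P2 1, P3 13, P4 12 (total 28).
P2 receives 1.

1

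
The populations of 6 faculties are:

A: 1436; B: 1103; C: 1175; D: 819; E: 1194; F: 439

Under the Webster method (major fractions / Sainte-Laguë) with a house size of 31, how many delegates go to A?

7

Standard divisor 6166/31 ≈ 198.903; standard quotas: A 7.220, B 5.545, C 5.907, D 4.118, E 6.003, F 2.207.
Rounding to the nearest integer gives A 7, B 6, C 6, D 4, E 6, F 2 — total 31, matching the house size, so no adjustment is needed.
A receives 7.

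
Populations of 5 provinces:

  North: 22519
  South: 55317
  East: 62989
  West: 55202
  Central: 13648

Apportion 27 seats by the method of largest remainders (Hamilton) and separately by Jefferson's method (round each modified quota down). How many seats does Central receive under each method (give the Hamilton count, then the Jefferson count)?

Hamilton: North 3, South 7, East 8, West 7, Central 2.
Jefferson: North 3, South 7, East 9, West 7, Central 1.
Central gets 2 under Hamilton and 1 under Jefferson.

2 and 1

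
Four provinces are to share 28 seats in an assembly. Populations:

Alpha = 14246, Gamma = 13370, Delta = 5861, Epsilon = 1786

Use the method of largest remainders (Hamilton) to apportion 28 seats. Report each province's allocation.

Standard divisor: 35263 ÷ 28 ≈ 1259.393.
Standard quotas: Alpha 11.3118, Gamma 10.6162, Delta 4.6538, Epsilon 1.4181.
Lower quotas: Alpha 11, Gamma 10, Delta 4, Epsilon 1 (sum 26, leaving 2 seats).
Remainders in descending order: Delta 0.6538, Gamma 0.6162, Epsilon 0.4181, Alpha 0.3118.
Largest remainders: Delta, Gamma receive the extra seats.

Alpha: 11, Gamma: 11, Delta: 5, Epsilon: 1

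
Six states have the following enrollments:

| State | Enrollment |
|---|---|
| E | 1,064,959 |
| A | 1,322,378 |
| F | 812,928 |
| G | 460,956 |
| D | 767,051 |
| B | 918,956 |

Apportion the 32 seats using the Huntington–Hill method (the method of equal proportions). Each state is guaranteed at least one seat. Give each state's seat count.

With divisor 169648: modified quotas E 6.277, A 7.795, F 4.792, G 2.717, D 4.521, B 5.417.
Geometric-mean thresholds: E √(6·7)=6.481, A √(7·8)=7.483, F √(4·5)=4.472, G √(2·3)=2.449, D √(4·5)=4.472, B √(5·6)=5.477.
Each quota rounded against its threshold gives E 6, A 8, F 5, G 3, D 5, B 5 (total 32).

E 6, A 8, F 5, G 3, D 5, B 5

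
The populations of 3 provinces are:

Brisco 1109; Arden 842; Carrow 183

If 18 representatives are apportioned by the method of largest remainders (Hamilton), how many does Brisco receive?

The standard divisor is 2134/18 ≈ 118.556.
Standard quotas: Brisco 9.354, Arden 7.102, Carrow 1.544.
Lower quotas: Brisco 9, Arden 7, Carrow 1 (sum 17, leaving 1 seat).
Remainders in descending order: Carrow 0.544, Brisco 0.354, Arden 0.102.
Largest remainder: Carrow receives the extra seat.
Brisco receives 9.

9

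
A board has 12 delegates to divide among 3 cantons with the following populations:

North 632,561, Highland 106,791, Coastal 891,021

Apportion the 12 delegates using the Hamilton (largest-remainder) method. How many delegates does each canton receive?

North=5; Highland=1; Coastal=6

Standard divisor: 1630373 ÷ 12 ≈ 135864.417.
Standard quotas: North 4.6558, Highland 0.7860, Coastal 6.5582.
Lower quotas: North 4, Highland 0, Coastal 6 (sum 10, leaving 2 seats).
Remainders in descending order: Highland 0.7860, North 0.6558, Coastal 0.5582.
The surplus seats go to Highland, North.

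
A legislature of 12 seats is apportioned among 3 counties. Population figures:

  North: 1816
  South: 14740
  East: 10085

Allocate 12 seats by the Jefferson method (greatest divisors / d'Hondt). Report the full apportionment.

Standard divisor 26641/12 ≈ 2220.083; standard quotas: North 0.818, South 6.639, East 4.543.
Rounding down gives 0, 6, 4 = 10 seats, so the divisor must be adjusted.
With modified divisor 1900: modified quotas North 0.956, South 7.758, East 5.308.
Rounding down: North 0, South 7, East 5 (total 12).

North 0, South 7, East 5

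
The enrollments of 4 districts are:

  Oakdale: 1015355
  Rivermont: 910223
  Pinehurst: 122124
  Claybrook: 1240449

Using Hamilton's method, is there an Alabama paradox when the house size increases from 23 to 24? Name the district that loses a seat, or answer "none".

none

At 23 seats: Oakdale 7, Rivermont 6, Pinehurst 1, Claybrook 9.
At 24 seats: Oakdale 7, Rivermont 7, Pinehurst 1, Claybrook 9.
No district's allocation decreased.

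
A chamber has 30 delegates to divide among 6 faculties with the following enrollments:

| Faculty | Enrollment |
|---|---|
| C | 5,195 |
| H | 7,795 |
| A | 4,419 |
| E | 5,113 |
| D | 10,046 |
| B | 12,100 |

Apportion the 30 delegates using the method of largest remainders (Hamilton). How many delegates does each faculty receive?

C: 4, H: 5, A: 3, E: 3, D: 7, B: 8

Total 44668; standard divisor 44668/30 ≈ 1488.933.
Standard quotas: C 3.4891, H 5.2353, A 2.9679, E 3.4340, D 6.7471, B 8.1266.
Lower quotas: C 3, H 5, A 2, E 3, D 6, B 8 (sum 27, leaving 3 seats).
Remainders in descending order: A 0.9679, D 0.7471, C 0.4891, E 0.4340, H 0.2353, B 0.1266.
Largest remainders: A, D, C receive the extra seats.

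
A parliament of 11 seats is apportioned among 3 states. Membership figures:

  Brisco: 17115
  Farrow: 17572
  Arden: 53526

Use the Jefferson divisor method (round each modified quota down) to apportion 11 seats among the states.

Standard divisor 88213/11 ≈ 8019.364; standard quotas: Brisco 2.134, Farrow 2.191, Arden 6.675.
Rounding down gives 2, 2, 6 = 10 seats, so the divisor must be adjusted.
With modified divisor 7200: modified quotas Brisco 2.377, Farrow 2.441, Arden 7.434.
Rounding down: Brisco 2, Farrow 2, Arden 7 (total 11).

Brisco 2, Farrow 2, Arden 7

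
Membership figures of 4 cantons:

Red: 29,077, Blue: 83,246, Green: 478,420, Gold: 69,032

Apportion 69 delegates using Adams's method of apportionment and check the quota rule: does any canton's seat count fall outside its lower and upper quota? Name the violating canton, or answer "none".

Standard quotas: Red 3.041, Blue 8.706, Green 50.034, Gold 7.219.
Adams allocation: Red 3, Blue 9, Green 49, Gold 8.
Green has quota 50.034 (lower 50, upper 51) but receives 49 — outside the quota interval.

Green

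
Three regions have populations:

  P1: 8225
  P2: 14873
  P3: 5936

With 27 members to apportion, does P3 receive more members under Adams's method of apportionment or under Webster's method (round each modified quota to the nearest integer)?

Adams

Adams: P1 8, P2 13, P3 6.
Webster: P1 8, P2 14, P3 5.
P3 gets 6 under Adams and 5 under Webster.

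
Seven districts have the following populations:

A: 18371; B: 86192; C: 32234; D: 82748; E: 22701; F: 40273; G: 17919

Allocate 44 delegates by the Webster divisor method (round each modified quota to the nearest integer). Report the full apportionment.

A: 3, B: 12, C: 5, D: 12, E: 3, F: 6, G: 3

Standard divisor 300438/44 ≈ 6828.136; standard quotas: A 2.690, B 12.623, C 4.721, D 12.119, E 3.325, F 5.898, G 2.624.
Rounding to the nearest integer gives 3, 13, 5, 12, 3, 6, 3 = 45 seats, so the divisor must be adjusted.
With modified divisor 7000: modified quotas A 2.624, B 12.313, C 4.605, D 11.821, E 3.243, F 5.753, G 2.560.
Rounding to the nearest integer: A 3, B 12, C 5, D 12, E 3, F 6, G 3 (total 44).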